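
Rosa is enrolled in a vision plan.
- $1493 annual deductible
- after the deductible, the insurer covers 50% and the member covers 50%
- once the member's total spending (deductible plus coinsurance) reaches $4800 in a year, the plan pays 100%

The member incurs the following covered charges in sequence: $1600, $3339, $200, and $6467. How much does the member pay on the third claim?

Claim 1 ($1600): $1493 finishes the deductible; $107 goes to coinsurance; member's 50% is $53.50. Cost to member: $1546.50. OOP to date $1546.50.
Claim 2 ($3339): deductible met; 50% of $3339 = $1669.50. Member owes $1669.50 (running OOP $3216).
Claim 3 ($200): 50% coinsurance on $200 = $100. Member owes $100 (running OOP $3316).

$100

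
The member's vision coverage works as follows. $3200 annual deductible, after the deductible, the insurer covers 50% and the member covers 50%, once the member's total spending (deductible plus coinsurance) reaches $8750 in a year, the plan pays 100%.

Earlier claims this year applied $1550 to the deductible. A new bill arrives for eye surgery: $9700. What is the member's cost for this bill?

Deductible still to meet: $3200 − $1550 = $1650.
After the $1650 deductible portion, $9700 − $1650 = $8050 is subject to coinsurance.
Coinsurance: $8050 × 50% = $4025.
Member responsibility before any cap: $1650 + $4025 = $5675.
Total out-of-pocket so far would be $1550 + $5675 = $7225, below the $8750 cap — no reduction.

$5675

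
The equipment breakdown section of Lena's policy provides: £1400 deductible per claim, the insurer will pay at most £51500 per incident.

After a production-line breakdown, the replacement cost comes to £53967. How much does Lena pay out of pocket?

£2467

Less the £1400 deductible: £53967 − £1400 = £52567.
£52567 exceeds the £51500 limit, so the insurer pays the limit: £51500.
Out of pocket: £53967 − £51500 = £2467.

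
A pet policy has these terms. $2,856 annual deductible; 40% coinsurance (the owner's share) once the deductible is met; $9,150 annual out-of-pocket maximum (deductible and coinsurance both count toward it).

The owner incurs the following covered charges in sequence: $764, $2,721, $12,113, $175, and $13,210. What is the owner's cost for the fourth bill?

$70

Claim 1 — $764: fully absorbed by the deductible. Cost to owner: $764. OOP to date $764.
Claim 2 — $2,721: deductible takes $2,092, $629 remains; coinsurance $629 × 40% = $251.60. Owner owes $2,343.60 (running OOP $3,107.60).
Claim 3 — $12,113: 40% coinsurance on $12,113 = $4,845.20. Owner owes $4,845.20 (running OOP $7,952.80).
Claim 4 — $175: deductible met; 40% of $175 = $70. Cost to owner: $70. OOP to date $8,022.80.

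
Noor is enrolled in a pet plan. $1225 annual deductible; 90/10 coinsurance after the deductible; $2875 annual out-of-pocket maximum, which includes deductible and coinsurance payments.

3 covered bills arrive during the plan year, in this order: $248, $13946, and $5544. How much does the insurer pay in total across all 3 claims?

#1 ($248): all of it applies to the deductible. Cost to owner: $248. OOP to date $248. Plan pays $248 − $248 = $0.
#2 ($13946): $977 finishes the deductible; $12969 goes to coinsurance; 10% of $12969 = $1296.90. Owner owes $2273.90 (running OOP $2521.90). Insurer: $13946 − $2273.90 = $11672.10.
#3 ($5544): deductible met; 10% of $5544 = $554.40. OOP would hit $3076.30 > $2875, so the cap limits the owner to $2875 − $2521.90 = $353.10. Plan pays $5544 − $353.10 = $5190.90.
Insurer total: $0 + $11672.10 + $5190.90 = $16863.

$16863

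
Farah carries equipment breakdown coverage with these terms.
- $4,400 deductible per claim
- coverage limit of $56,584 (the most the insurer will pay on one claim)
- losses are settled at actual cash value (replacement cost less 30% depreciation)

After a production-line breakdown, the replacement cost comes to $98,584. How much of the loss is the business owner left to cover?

$42,000

At 30% depreciation, ACV = $98,584 − $29,575.20 = $69,008.80.
After the deductible, $69,008.80 − $4,400 = $64,608.80 remains.
The $56,584 per-incident cap binds; insurer pays $56,584.
Business owner's share is the uncovered remainder: $98,584 − $56,584 = $42,000.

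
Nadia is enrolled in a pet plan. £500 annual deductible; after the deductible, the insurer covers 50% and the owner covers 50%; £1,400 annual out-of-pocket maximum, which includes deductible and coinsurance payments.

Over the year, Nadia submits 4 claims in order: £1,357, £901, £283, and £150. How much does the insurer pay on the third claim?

Claim 1 (£1,357): £500 to deductible, leaving £857; 50% of £857 = £428.50. Owner owes £928.50 (running OOP £928.50). Insurer: £1,357 − £928.50 = £428.50.
Claim 2 (£901): 50% coinsurance on £901 = £450.50. Owner pays £450.50; OOP now £1,379. Insurer: £901 − £450.50 = £450.50.
Claim 3 (£283): deductible already satisfied, so owner's share is 50% × £283 = £141.50. OOP would hit £1,520.50 > £1,400, so the cap limits the owner to £1,400 − £1,379 = £21. Insurer: £283 − £21 = £262.

£262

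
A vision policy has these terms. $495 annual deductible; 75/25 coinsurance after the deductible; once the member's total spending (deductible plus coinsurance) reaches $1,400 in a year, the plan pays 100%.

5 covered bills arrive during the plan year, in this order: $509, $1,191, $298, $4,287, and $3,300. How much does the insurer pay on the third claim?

$223.50

Claim 1 ($509): $495 finishes the deductible; $14 goes to coinsurance; member's 25% is $3.50. Member pays $498.50; OOP now $498.50. Insurer: $509 − $498.50 = $10.50.
Claim 2 ($1,191): deductible met; 25% of $1,191 = $297.75. Member owes $297.75 (running OOP $796.25). Insurer: $1,191 − $297.75 = $893.25.
Claim 3 ($298): 25% coinsurance on $298 = $74.50. Member owes $74.50 (running OOP $870.75). Insurer: $298 − $74.50 = $223.50.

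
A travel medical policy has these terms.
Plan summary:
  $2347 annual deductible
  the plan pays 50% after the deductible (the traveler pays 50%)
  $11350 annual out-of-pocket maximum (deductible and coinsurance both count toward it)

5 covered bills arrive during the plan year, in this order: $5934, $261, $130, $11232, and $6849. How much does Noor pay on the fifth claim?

Bill 1, $5934: deductible takes $2347, $3587 remains; coinsurance $3587 × 50% = $1793.50. Cost to traveler: $4140.50. OOP to date $4140.50.
Bill 2, $261: deductible already satisfied, so traveler's share is 50% × $261 = $130.50. Traveler pays $130.50; OOP now $4271.
Bill 3, $130: deductible already satisfied, so traveler's share is 50% × $130 = $65. Traveler owes $65 (running OOP $4336).
Bill 4, $11232: 50% coinsurance on $11232 = $5616. Traveler pays $5616; OOP now $9952.
Bill 5, $6849: 50% coinsurance on $6849 = $3424.50. OOP would hit $13376.50 > $11350, so the cap limits the traveler to $11350 − $9952 = $1398.

$1398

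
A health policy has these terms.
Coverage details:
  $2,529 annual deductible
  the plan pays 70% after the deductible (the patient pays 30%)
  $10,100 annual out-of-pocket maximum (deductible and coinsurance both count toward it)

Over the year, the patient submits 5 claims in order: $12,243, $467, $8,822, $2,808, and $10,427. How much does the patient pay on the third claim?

$2,646.60

Claim 1 — $12,243: $2,529 to deductible, leaving $9,714; 30% of $9,714 = $2,914.20. Patient owes $5,443.20 (running OOP $5,443.20).
Claim 2 — $467: deductible already satisfied, so patient's share is 30% × $467 = $140.10. Cost to patient: $140.10. OOP to date $5,583.30.
Claim 3 — $8,822: 30% coinsurance on $8,822 = $2,646.60. Cost to patient: $2,646.60. OOP to date $8,229.90.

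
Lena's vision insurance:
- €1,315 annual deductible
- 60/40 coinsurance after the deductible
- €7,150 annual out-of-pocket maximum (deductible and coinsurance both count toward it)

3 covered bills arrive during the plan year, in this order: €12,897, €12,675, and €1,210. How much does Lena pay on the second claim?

€1,202.20

Bill 1, €12,897: €1,315 finishes the deductible; €11,582 goes to coinsurance; 40% of €11,582 = €4,632.80. Cost to member: €5,947.80. OOP to date €5,947.80.
Bill 2, €12,675: deductible met; 40% of €12,675 = €5,070. That would push OOP to €11,017.80, over the €7,150 cap, so member pays €7,150 − €5,947.80 = €1,202.20.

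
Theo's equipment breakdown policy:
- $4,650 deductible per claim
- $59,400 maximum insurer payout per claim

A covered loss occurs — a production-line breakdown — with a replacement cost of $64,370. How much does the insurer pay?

After the deductible, $64,370 − $4,650 = $59,720 remains.
The $59,400 per-incident cap binds; insurer pays $59,400.

$59,400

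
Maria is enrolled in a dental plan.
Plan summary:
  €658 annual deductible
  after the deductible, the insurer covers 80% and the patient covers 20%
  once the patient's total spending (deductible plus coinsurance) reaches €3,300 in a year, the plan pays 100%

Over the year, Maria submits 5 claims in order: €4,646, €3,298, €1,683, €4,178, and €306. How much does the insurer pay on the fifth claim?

Bill 1, €4,646: €658 finishes the deductible; €3,988 goes to coinsurance; coinsurance €3,988 × 20% = €797.60. Patient pays €1,455.60; OOP now €1,455.60. Plan pays €4,646 − €1,455.60 = €3,190.40.
Bill 2, €3,298: deductible met; 20% of €3,298 = €659.60. Cost to patient: €659.60. OOP to date €2,115.20. Insurer: €3,298 − €659.60 = €2,638.40.
Bill 3, €1,683: 20% coinsurance on €1,683 = €336.60. Cost to patient: €336.60. OOP to date €2,451.80. Insurer: €1,683 − €336.60 = €1,346.40.
Bill 4, €4,178: deductible already satisfied, so patient's share is 20% × €4,178 = €835.60. Patient pays €835.60; OOP now €3,287.40. Insurer: €4,178 − €835.60 = €3,342.40.
Bill 5, €306: deductible already satisfied, so patient's share is 20% × €306 = €61.20. OOP would hit €3,348.60 > €3,300, so the cap limits the patient to €3,300 − €3,287.40 = €12.60. Plan pays €306 − €12.60 = €293.40.

€293.40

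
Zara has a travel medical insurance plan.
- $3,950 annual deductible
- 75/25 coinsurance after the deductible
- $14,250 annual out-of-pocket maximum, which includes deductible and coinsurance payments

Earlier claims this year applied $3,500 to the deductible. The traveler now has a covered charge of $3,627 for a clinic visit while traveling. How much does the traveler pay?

Deductible still to meet: $3,950 − $3,500 = $450.
After the $450 deductible portion, $3,627 − $450 = $3,177 is subject to coinsurance.
Traveler's 25% share of $3,177 is $794.25.
Traveler responsibility before any cap: $450 + $794.25 = $1,244.25.
Year-to-date out-of-pocket becomes $3,500 + $1,244.25 = $4,744.25, still under the $14,250 maximum, so no cap applies.

$1,244.25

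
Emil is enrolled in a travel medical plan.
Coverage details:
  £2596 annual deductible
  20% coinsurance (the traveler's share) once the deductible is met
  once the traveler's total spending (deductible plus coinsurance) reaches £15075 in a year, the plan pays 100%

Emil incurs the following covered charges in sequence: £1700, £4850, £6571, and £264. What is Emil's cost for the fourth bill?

#1 (£1700): fully absorbed by the deductible. Traveler pays £1700; OOP now £1700.
#2 (£4850): £896 to deductible, leaving £3954; coinsurance £3954 × 20% = £790.80. Traveler pays £1686.80; OOP now £3386.80.
#3 (£6571): 20% coinsurance on £6571 = £1314.20. Traveler pays £1314.20; OOP now £4701.
#4 (£264): deductible met; 20% of £264 = £52.80. Traveler pays £52.80; OOP now £4753.80.

£52.80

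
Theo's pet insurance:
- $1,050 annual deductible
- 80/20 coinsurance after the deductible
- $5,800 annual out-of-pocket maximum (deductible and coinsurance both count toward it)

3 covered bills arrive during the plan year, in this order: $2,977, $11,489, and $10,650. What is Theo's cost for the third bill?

$2,066.80

Claim 1 — $2,977: $1,050 finishes the deductible; $1,927 goes to coinsurance; owner's 20% is $385.40. Owner pays $1,435.40; OOP now $1,435.40.
Claim 2 — $11,489: deductible already satisfied, so owner's share is 20% × $11,489 = $2,297.80. Owner pays $2,297.80; OOP now $3,733.20.
Claim 3 — $10,650: 20% coinsurance on $10,650 = $2,130. OOP would hit $5,863.20 > $5,800, so the cap limits the owner to $5,800 − $3,733.20 = $2,066.80.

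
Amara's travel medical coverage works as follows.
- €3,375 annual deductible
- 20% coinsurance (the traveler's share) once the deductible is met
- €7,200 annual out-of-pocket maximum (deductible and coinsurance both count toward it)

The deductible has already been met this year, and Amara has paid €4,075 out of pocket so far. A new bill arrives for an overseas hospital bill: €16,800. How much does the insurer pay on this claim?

With the deductible met, the entire €16,800 is subject to coinsurance.
Coinsurance: €16,800 × 20% = €3,360.
Year-to-date out-of-pocket would reach €4,075 + €3,360 = €7,435, above the €7,200 maximum, so the traveler pays only €7,200 − €4,075 = €3,125.
The plan picks up €16,800 − €3,125 = €13,675.

€13,675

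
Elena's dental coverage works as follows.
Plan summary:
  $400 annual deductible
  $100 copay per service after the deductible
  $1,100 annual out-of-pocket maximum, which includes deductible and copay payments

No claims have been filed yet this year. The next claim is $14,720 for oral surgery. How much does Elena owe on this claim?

$500

Nothing has been paid toward the $400 deductible, so the first $400 of this charge is applied there.
The remaining $14,320 (= $14,720 − $400) moves to the copay.
Copay on this service: $100.
So the patient owes $400 + $100 = $500 before any cap.
Total out-of-pocket so far would be $0 + $500 = $500, below the $1,100 cap — no reduction.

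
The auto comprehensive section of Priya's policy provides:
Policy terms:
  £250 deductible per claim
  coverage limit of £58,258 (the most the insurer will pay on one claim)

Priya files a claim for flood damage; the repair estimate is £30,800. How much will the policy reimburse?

After the deductible, £30,800 − £250 = £30,550 remains.
That's under the £58,258 cap, so the insurer reimburses the full £30,550.

£30,550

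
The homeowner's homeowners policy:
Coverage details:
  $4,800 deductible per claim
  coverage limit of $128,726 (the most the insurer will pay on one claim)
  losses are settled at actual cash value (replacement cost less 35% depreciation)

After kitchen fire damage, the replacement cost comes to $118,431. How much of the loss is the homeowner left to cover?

$46,250.85

Actual cash value after 35% depreciation: $118,431 × 65% = $76,980.15.
After the deductible, $76,980.15 − $4,800 = $72,180.15 remains.
That's under the $128,726 cap, so the insurer reimburses the full $72,180.15.
Out of pocket: $118,431 − $72,180.15 = $46,250.85.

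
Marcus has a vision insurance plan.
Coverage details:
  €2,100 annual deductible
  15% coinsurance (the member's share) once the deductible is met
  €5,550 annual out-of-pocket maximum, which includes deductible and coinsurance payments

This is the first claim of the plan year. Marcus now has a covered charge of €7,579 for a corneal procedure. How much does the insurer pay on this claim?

€4,657.15

Nothing has been paid toward the €2,100 deductible, so the first €2,100 of this charge is applied there.
The remaining €5,479 (= €7,579 − €2,100) moves to coinsurance.
Member's 15% share of €5,479 is €821.85.
So the member owes €2,100 + €821.85 = €2,921.85 before any cap.
Year-to-date out-of-pocket becomes €0 + €2,921.85 = €2,921.85, still under the €5,550 maximum, so no cap applies.
Insurer pays the balance: €7,579 − €2,921.85 = €4,657.15.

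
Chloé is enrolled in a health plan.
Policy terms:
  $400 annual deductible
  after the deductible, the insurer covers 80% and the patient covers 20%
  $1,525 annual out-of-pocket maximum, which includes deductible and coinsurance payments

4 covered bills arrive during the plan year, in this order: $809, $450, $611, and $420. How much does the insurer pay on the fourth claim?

$336

Bill 1, $809: $400 finishes the deductible; $409 goes to coinsurance; 20% of $409 = $81.80. Cost to patient: $481.80. OOP to date $481.80. Plan pays $809 − $481.80 = $327.20.
Bill 2, $450: deductible met; 20% of $450 = $90. Patient pays $90; OOP now $571.80. Plan pays $450 − $90 = $360.
Bill 3, $611: deductible already satisfied, so patient's share is 20% × $611 = $122.20. Cost to patient: $122.20. OOP to date $694. Insurer: $611 − $122.20 = $488.80.
Bill 4, $420: deductible met; 20% of $420 = $84. Patient owes $84 (running OOP $778). Insurer: $420 − $84 = $336.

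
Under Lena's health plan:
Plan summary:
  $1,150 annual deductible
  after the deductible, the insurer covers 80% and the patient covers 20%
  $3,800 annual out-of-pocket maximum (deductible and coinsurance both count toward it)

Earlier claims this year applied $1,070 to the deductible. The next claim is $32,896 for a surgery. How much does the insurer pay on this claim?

$30,166

$1,070 of the $1,150 deductible is already met, leaving $80.
After the $80 deductible portion, $32,896 − $80 = $32,816 is subject to coinsurance.
20% of $32,816 = $6,563.20 falls to the patient.
That puts the patient's cost at $80 + $6,563.20 = $6,643.20 before any cap.
Adding $6,643.20 to the $1,070 already spent would give $7,713.20, which exceeds the $3,800 cap; the patient pays just $3,800 − $1,070 = $2,730.
The plan picks up $32,896 − $2,730 = $30,166.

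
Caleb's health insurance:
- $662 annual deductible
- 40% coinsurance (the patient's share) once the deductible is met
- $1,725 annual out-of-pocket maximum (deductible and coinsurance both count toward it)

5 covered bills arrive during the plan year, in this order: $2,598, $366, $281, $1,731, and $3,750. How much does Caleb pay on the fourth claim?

Bill 1, $2,598: deductible takes $662, $1,936 remains; 40% of $1,936 = $774.40. Patient pays $1,436.40; OOP now $1,436.40.
Bill 2, $366: deductible already satisfied, so patient's share is 40% × $366 = $146.40. Patient owes $146.40 (running OOP $1,582.80).
Bill 3, $281: deductible already satisfied, so patient's share is 40% × $281 = $112.40. Patient owes $112.40 (running OOP $1,695.20).
Bill 4, $1,731: 40% coinsurance on $1,731 = $692.40. OOP would hit $2,387.60 > $1,725, so the cap limits the patient to $1,725 − $1,695.20 = $29.80.

$29.80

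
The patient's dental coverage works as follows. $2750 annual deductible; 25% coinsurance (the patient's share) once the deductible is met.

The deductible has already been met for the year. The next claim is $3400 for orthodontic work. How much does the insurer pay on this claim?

$2550

With the deductible met, the entire $3400 is subject to coinsurance.
Patient's 25% share of $3400 is $850.
The insurer covers the remainder: $3400 − $850 = $2550.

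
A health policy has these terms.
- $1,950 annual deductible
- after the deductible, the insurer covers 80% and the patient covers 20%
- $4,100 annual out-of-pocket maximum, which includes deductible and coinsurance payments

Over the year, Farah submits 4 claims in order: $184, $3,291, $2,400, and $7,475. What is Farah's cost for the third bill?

Claim 1 — $184: fully absorbed by the deductible. Patient owes $184 (running OOP $184).
Claim 2 — $3,291: deductible takes $1,766, $1,525 remains; coinsurance $1,525 × 20% = $305. Patient owes $2,071 (running OOP $2,255).
Claim 3 — $2,400: deductible met; 20% of $2,400 = $480. Patient pays $480; OOP now $2,735.

$480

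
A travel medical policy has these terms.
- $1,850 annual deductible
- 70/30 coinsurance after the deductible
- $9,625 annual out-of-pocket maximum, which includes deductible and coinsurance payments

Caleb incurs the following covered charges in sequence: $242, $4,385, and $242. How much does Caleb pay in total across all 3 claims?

Bill 1, $242: entire amount goes to the deductible. Traveler owes $242 (running OOP $242).
Bill 2, $4,385: $1,608 to deductible, leaving $2,777; traveler's 30% is $833.10. Traveler pays $2,441.10; OOP now $2,683.10.
Bill 3, $242: 30% coinsurance on $242 = $72.60. Traveler owes $72.60 (running OOP $2,755.70).
Total paid by the traveler: $242 + $2,441.10 + $72.60 = $2,755.70.

$2,755.70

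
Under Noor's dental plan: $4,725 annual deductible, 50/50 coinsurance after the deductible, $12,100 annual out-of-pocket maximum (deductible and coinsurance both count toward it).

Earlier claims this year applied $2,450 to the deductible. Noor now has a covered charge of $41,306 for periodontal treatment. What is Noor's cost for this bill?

$9,650

Deductible still to meet: $4,725 − $2,450 = $2,275.
That leaves $41,306 − $2,275 = $39,031 for coinsurance.
Patient's 50% share of $39,031 is $19,515.50.
That puts the patient's cost at $2,275 + $19,515.50 = $21,790.50 before any cap.
Adding $21,790.50 to the $2,450 already spent would give $24,240.50, which exceeds the $12,100 cap; the patient pays just $12,100 − $2,450 = $9,650.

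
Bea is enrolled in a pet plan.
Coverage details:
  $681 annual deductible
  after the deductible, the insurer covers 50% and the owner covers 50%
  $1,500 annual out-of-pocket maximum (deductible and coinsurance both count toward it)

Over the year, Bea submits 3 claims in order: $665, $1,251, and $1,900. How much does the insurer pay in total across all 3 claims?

$2,316

Claim 1 — $665: entire amount goes to the deductible. Cost to owner: $665. OOP to date $665. Plan pays $665 − $665 = $0.
Claim 2 — $1,251: $16 to deductible, leaving $1,235; coinsurance $1,235 × 50% = $617.50. Owner owes $633.50 (running OOP $1,298.50). Insurer: $1,251 − $633.50 = $617.50.
Claim 3 — $1,900: deductible already satisfied, so owner's share is 50% × $1,900 = $950. Adding that to $1,298.50 gives $2,248.50, past the $1,500 cap; owner pays only $1,500 − $1,298.50 = $201.50. Plan pays $1,900 − $201.50 = $1,698.50.
Insurer total = bills − owner's total = $3,816 − $1,500 = $2,316.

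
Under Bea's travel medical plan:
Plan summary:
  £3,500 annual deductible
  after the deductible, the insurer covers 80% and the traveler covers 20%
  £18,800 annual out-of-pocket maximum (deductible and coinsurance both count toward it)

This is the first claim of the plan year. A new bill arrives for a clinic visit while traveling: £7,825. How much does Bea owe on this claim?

Deductible not yet touched, so the first £3,500 of the bill goes to the deductible.
After the £3,500 deductible portion, £7,825 − £3,500 = £4,325 is subject to coinsurance.
20% of £4,325 = £865 falls to the traveler.
So the traveler owes £3,500 + £865 = £4,365 before any cap.
Total out-of-pocket so far would be £0 + £4,365 = £4,365, below the £18,800 cap — no reduction.

£4,365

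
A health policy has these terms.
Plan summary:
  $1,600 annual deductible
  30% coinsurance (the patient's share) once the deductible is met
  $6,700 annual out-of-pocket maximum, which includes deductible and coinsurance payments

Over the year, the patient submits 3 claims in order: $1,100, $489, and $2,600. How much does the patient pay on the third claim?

Bill 1, $1,100: all of it applies to the deductible. Patient owes $1,100 (running OOP $1,100).
Bill 2, $489: entire amount goes to the deductible. Cost to patient: $489. OOP to date $1,589.
Bill 3, $2,600: $11 to deductible, leaving $2,589; patient's 30% is $776.70. Patient pays $787.70; OOP now $2,376.70.

$787.70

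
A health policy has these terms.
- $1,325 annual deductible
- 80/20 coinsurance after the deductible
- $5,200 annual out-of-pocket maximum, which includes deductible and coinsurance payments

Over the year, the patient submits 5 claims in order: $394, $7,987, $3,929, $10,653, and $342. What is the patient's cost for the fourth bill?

$1,678

Bill 1, $394: all of it applies to the deductible. Patient owes $394 (running OOP $394).
Bill 2, $7,987: $931 to deductible, leaving $7,056; patient's 20% is $1,411.20. Patient pays $2,342.20; OOP now $2,736.20.
Bill 3, $3,929: 20% coinsurance on $3,929 = $785.80. Patient pays $785.80; OOP now $3,522.
Bill 4, $10,653: deductible already satisfied, so patient's share is 20% × $10,653 = $2,130.60. OOP would hit $5,652.60 > $5,200, so the cap limits the patient to $5,200 − $3,522 = $1,678.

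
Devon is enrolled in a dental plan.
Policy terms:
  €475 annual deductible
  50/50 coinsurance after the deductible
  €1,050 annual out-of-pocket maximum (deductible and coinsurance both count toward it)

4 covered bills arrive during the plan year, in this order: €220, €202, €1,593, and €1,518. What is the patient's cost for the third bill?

Bill 1, €220: entire amount goes to the deductible. Patient owes €220 (running OOP €220).
Bill 2, €202: fully absorbed by the deductible. Patient pays €202; OOP now €422.
Bill 3, €1,593: €53 finishes the deductible; €1,540 goes to coinsurance; patient's 50% is €770. Deductible plus coinsurance: €53 + €770 = €823. OOP would hit €1,245 > €1,050, so the cap limits the patient to €1,050 − €422 = €628.

€628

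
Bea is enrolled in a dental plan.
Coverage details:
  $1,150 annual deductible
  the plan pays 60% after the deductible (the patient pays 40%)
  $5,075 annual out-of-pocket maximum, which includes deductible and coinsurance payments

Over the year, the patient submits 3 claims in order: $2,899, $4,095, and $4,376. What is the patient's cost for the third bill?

Claim 1 ($2,899): deductible takes $1,150, $1,749 remains; patient's 40% is $699.60. Patient owes $1,849.60 (running OOP $1,849.60).
Claim 2 ($4,095): 40% coinsurance on $4,095 = $1,638. Patient owes $1,638 (running OOP $3,487.60).
Claim 3 ($4,376): deductible met; 40% of $4,376 = $1,750.40. That would push OOP to $5,238, over the $5,075 cap, so patient pays $5,075 − $3,487.60 = $1,587.40.

$1,587.40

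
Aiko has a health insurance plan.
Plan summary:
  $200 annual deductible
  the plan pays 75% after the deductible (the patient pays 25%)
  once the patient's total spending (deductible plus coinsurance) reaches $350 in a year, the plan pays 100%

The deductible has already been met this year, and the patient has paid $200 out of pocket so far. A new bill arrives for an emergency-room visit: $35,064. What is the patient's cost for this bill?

$150

The deductible is already satisfied, so the full bill goes to coinsurance.
Patient's 25% share of $35,064 is $8,766.
Adding $8,766 to the $200 already spent would give $8,966, which exceeds the $350 cap; the patient pays just $350 − $200 = $150.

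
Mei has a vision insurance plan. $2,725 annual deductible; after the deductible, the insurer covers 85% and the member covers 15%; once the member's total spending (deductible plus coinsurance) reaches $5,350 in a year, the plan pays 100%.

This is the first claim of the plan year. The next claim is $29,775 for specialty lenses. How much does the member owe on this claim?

The full $2,725 deductible is still open; $2,725 of this bill applies to it.
After the $2,725 deductible portion, $29,775 − $2,725 = $27,050 is subject to coinsurance.
15% of $27,050 = $4,057.50 falls to the member.
So the member owes $2,725 + $4,057.50 = $6,782.50 before any cap.
Adding $6,782.50 to the $0 already spent would give $6,782.50, which exceeds the $5,350 cap; the member pays just $5,350 − $0 = $5,350.

$5,350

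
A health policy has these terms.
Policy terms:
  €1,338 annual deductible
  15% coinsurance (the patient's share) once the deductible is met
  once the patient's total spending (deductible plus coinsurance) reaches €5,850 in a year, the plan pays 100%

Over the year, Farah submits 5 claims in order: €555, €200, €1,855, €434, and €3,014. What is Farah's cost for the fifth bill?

€452.10

#1 (€555): fully absorbed by the deductible. Patient pays €555; OOP now €555.
#2 (€200): fully absorbed by the deductible. Patient owes €200 (running OOP €755).
#3 (€1,855): deductible takes €583, €1,272 remains; patient's 15% is €190.80. Patient pays €773.80; OOP now €1,528.80.
#4 (€434): deductible already satisfied, so patient's share is 15% × €434 = €65.10. Patient owes €65.10 (running OOP €1,593.90).
#5 (€3,014): 15% coinsurance on €3,014 = €452.10. Patient pays €452.10; OOP now €2,046.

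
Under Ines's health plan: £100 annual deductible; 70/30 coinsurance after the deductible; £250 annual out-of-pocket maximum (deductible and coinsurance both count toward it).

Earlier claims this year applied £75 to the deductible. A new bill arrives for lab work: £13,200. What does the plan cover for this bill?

Deductible still to meet: £100 − £75 = £25.
After the £25 deductible portion, £13,200 − £25 = £13,175 is subject to coinsurance.
30% of £13,175 = £3,952.50 falls to the patient.
So the patient owes £25 + £3,952.50 = £3,977.50 before any cap.
That would bring total out-of-pocket to £4,052.50, past the £250 cap. The patient is capped at £250 − £75 = £175 on this claim.
The insurer covers the remainder: £13,200 − £175 = £13,025.

£13,025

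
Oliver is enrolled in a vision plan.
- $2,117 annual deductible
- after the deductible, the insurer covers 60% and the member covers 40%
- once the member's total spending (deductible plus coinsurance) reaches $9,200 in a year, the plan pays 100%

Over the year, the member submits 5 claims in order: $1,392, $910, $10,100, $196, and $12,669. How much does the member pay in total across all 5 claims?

#1 ($1,392): entire amount goes to the deductible. Cost to member: $1,392. OOP to date $1,392.
#2 ($910): $725 finishes the deductible; $185 goes to coinsurance; coinsurance $185 × 40% = $74. Cost to member: $799. OOP to date $2,191.
#3 ($10,100): deductible met; 40% of $10,100 = $4,040. Member owes $4,040 (running OOP $6,231).
#4 ($196): 40% coinsurance on $196 = $78.40. Member pays $78.40; OOP now $6,309.40.
#5 ($12,669): deductible met; 40% of $12,669 = $5,067.60. OOP would hit $11,377 > $9,200, so the cap limits the member to $9,200 − $6,309.40 = $2,890.60.
Summing the member's payments: $1,392 + $799 + $4,040 + $78.40 + $2,890.60 = $9,200.

$9,200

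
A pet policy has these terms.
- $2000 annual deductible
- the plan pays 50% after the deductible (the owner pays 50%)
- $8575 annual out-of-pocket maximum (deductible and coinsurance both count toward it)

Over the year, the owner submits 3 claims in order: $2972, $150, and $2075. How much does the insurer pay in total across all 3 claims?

Claim 1 ($2972): deductible takes $2000, $972 remains; coinsurance $972 × 50% = $486. Owner owes $2486 (running OOP $2486). Plan pays $2972 − $2486 = $486.
Claim 2 ($150): deductible met; 50% of $150 = $75. Cost to owner: $75. OOP to date $2561. Plan pays $150 − $75 = $75.
Claim 3 ($2075): 50% coinsurance on $2075 = $1037.50. Owner pays $1037.50; OOP now $3598.50. Plan pays $2075 − $1037.50 = $1037.50.
Insurer total = bills − owner's total = $5197 − $3598.50 = $1598.50.

$1598.50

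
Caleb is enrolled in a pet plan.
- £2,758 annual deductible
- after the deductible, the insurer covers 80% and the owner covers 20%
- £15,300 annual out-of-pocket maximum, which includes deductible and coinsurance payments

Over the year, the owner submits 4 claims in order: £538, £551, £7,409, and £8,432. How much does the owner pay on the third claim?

Bill 1, £538: fully absorbed by the deductible. Owner owes £538 (running OOP £538).
Bill 2, £551: entire amount goes to the deductible. Owner pays £551; OOP now £1,089.
Bill 3, £7,409: £1,669 finishes the deductible; £5,740 goes to coinsurance; 20% of £5,740 = £1,148. Owner pays £2,817; OOP now £3,906.

£2,817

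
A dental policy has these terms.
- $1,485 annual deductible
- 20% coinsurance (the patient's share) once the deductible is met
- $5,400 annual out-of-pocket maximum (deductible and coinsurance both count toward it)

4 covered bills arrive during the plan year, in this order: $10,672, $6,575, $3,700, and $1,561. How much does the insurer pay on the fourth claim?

Claim 1 — $10,672: $1,485 to deductible, leaving $9,187; coinsurance $9,187 × 20% = $1,837.40. Patient owes $3,322.40 (running OOP $3,322.40). Plan pays $10,672 − $3,322.40 = $7,349.60.
Claim 2 — $6,575: 20% coinsurance on $6,575 = $1,315. Patient pays $1,315; OOP now $4,637.40. Insurer: $6,575 − $1,315 = $5,260.
Claim 3 — $3,700: deductible already satisfied, so patient's share is 20% × $3,700 = $740. Patient owes $740 (running OOP $5,377.40). Plan pays $3,700 − $740 = $2,960.
Claim 4 — $1,561: deductible met; 20% of $1,561 = $312.20. OOP would hit $5,689.60 > $5,400, so the cap limits the patient to $5,400 − $5,377.40 = $22.60. Insurer: $1,561 − $22.60 = $1,538.40.

$1,538.40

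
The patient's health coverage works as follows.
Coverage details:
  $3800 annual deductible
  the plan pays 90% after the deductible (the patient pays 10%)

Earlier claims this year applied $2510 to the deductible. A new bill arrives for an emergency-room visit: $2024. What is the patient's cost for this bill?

Deductible still to meet: $3800 − $2510 = $1290.
After the $1290 deductible portion, $2024 − $1290 = $734 is subject to coinsurance.
10% of $734 = $73.40 falls to the patient.
That puts the patient's cost at $1290 + $73.40 = $1363.40.

$1363.40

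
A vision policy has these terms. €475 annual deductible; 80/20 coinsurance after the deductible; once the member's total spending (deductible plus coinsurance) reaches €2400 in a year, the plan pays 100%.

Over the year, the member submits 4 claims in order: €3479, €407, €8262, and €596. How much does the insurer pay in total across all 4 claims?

Claim 1 — €3479: €475 finishes the deductible; €3004 goes to coinsurance; 20% of €3004 = €600.80. Member pays €1075.80; OOP now €1075.80. Plan pays €3479 − €1075.80 = €2403.20.
Claim 2 — €407: deductible already satisfied, so member's share is 20% × €407 = €81.40. Member owes €81.40 (running OOP €1157.20). Plan pays €407 − €81.40 = €325.60.
Claim 3 — €8262: deductible met; 20% of €8262 = €1652.40. Adding that to €1157.20 gives €2809.60, past the €2400 cap; member pays only €2400 − €1157.20 = €1242.80. Insurer: €8262 − €1242.80 = €7019.20.
Claim 4 — €596: deductible met; 20% of €596 = €119.20. OOP would hit €2519.20 > €2400, so the cap limits the member to €2400 − €2400 = €0. Insurer: €596 − €0 = €596.
Insurer total = bills − member's total = €12744 − €2400 = €10344.

€10344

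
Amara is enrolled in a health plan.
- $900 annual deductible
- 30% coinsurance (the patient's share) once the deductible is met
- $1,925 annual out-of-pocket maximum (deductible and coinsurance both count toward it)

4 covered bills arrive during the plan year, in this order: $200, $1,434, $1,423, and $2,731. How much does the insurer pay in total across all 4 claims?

Claim 1 ($200): entire amount goes to the deductible. Cost to patient: $200. OOP to date $200. Insurer: $200 − $200 = $0.
Claim 2 ($1,434): $700 finishes the deductible; $734 goes to coinsurance; patient's 30% is $220.20. Cost to patient: $920.20. OOP to date $1,120.20. Insurer: $1,434 − $920.20 = $513.80.
Claim 3 ($1,423): 30% coinsurance on $1,423 = $426.90. Patient pays $426.90; OOP now $1,547.10. Insurer: $1,423 − $426.90 = $996.10.
Claim 4 ($2,731): deductible met; 30% of $2,731 = $819.30. Adding that to $1,547.10 gives $2,366.40, past the $1,925 cap; patient pays only $1,925 − $1,547.10 = $377.90. Insurer: $2,731 − $377.90 = $2,353.10.
Insurer total: $0 + $513.80 + $996.10 + $2,353.10 = $3,863.

$3,863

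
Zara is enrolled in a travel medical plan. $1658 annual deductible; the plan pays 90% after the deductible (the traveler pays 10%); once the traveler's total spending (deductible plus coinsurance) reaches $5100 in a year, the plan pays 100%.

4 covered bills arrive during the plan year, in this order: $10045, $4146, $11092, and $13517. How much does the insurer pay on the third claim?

$9982.80

Claim 1 ($10045): deductible takes $1658, $8387 remains; 10% of $8387 = $838.70. Traveler owes $2496.70 (running OOP $2496.70). Insurer: $10045 − $2496.70 = $7548.30.
Claim 2 ($4146): 10% coinsurance on $4146 = $414.60. Traveler pays $414.60; OOP now $2911.30. Insurer: $4146 − $414.60 = $3731.40.
Claim 3 ($11092): 10% coinsurance on $11092 = $1109.20. Traveler pays $1109.20; OOP now $4020.50. Plan pays $11092 − $1109.20 = $9982.80.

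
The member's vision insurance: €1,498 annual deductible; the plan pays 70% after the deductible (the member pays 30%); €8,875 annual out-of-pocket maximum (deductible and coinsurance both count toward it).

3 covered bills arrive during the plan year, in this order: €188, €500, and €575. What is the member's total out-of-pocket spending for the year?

€1,263

#1 (€188): fully absorbed by the deductible. Member owes €188 (running OOP €188).
#2 (€500): entire amount goes to the deductible. Member owes €500 (running OOP €688).
#3 (€575): fully absorbed by the deductible. Member owes €575 (running OOP €1,263).
Summing the member's payments: €188 + €500 + €575 = €1,263.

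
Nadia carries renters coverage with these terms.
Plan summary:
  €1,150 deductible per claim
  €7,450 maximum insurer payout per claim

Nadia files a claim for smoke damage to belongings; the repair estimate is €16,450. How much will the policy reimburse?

€7,450

Less the €1,150 deductible: €16,450 − €1,150 = €15,300.
The €7,450 per-incident cap binds; insurer pays €7,450.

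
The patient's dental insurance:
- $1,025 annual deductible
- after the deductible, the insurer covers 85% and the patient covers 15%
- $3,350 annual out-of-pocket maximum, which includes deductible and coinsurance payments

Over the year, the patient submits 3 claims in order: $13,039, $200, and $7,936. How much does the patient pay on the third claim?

$492.90

Claim 1 — $13,039: deductible takes $1,025, $12,014 remains; coinsurance $12,014 × 15% = $1,802.10. Cost to patient: $2,827.10. OOP to date $2,827.10.
Claim 2 — $200: deductible met; 15% of $200 = $30. Cost to patient: $30. OOP to date $2,857.10.
Claim 3 — $7,936: deductible met; 15% of $7,936 = $1,190.40. OOP would hit $4,047.50 > $3,350, so the cap limits the patient to $3,350 − $2,857.10 = $492.90.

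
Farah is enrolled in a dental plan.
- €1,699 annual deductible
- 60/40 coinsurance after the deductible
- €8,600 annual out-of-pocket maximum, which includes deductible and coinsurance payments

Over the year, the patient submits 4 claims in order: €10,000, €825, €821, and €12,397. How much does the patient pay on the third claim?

Claim 1 (€10,000): €1,699 to deductible, leaving €8,301; coinsurance €8,301 × 40% = €3,320.40. Cost to patient: €5,019.40. OOP to date €5,019.40.
Claim 2 (€825): deductible met; 40% of €825 = €330. Cost to patient: €330. OOP to date €5,349.40.
Claim 3 (€821): deductible already satisfied, so patient's share is 40% × €821 = €328.40. Patient pays €328.40; OOP now €5,677.80.

€328.40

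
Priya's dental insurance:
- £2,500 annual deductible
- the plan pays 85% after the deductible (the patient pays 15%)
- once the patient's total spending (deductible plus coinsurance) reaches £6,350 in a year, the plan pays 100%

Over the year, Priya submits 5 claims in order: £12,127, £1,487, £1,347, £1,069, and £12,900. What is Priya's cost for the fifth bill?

Claim 1 — £12,127: deductible takes £2,500, £9,627 remains; 15% of £9,627 = £1,444.05. Patient owes £3,944.05 (running OOP £3,944.05).
Claim 2 — £1,487: 15% coinsurance on £1,487 = £223.05. Patient pays £223.05; OOP now £4,167.10.
Claim 3 — £1,347: deductible already satisfied, so patient's share is 15% × £1,347 = £202.05. Patient pays £202.05; OOP now £4,369.15.
Claim 4 — £1,069: deductible met; 15% of £1,069 = £160.35. Cost to patient: £160.35. OOP to date £4,529.50.
Claim 5 — £12,900: 15% coinsurance on £12,900 = £1,935. OOP would hit £6,464.50 > £6,350, so the cap limits the patient to £6,350 − £4,529.50 = £1,820.50.

£1,820.50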